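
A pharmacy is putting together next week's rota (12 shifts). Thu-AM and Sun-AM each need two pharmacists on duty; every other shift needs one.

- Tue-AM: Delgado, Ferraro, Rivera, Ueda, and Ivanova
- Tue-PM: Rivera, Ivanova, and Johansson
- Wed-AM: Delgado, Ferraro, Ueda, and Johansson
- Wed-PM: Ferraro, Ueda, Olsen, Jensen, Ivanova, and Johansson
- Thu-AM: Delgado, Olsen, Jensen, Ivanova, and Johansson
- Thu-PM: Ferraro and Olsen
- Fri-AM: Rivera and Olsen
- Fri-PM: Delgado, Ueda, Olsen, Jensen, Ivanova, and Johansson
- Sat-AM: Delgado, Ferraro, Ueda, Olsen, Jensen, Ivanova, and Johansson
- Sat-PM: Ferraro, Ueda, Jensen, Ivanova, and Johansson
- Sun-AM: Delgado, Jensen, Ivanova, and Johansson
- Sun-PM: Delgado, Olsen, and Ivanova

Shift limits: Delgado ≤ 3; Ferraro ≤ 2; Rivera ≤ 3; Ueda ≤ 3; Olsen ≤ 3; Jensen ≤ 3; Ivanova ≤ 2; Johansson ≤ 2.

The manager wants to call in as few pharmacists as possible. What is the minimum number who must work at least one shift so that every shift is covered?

14 slots to fill and no one can take more than 3, so at least ⌈14/3⌉ = 5 pharmacists are needed.
Delgado, Ferraro, Rivera, Ueda, and Jensen alone can cover everything: Tue-AM→Rivera, Tue-PM→Rivera, Wed-AM→Ferraro, Wed-PM→Ueda, Thu-AM→Delgado+Jensen, Thu-PM→Ferraro, Fri-AM→Rivera, Fri-PM→Ueda, Sat-AM→Jensen, Sat-PM→Ueda, Sun-AM→Delgado+Jensen, Sun-PM→Delgado.

5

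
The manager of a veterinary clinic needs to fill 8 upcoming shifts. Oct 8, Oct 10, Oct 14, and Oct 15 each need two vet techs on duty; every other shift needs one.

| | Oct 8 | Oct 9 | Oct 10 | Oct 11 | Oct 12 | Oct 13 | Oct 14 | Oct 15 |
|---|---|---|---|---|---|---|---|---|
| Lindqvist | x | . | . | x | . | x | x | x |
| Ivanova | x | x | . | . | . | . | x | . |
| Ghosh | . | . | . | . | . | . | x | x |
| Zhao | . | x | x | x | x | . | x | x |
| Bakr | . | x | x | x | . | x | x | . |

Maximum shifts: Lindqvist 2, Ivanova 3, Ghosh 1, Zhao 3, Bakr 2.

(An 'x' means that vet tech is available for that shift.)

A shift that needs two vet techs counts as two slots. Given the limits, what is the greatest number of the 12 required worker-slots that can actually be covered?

Total capacity across all vet techs is 2+3+1+3+2 = 11, and 12 slots are needed, so at most 11 can be filled.
An assignment achieving 11: Oct 8→Lindqvist+Ivanova, Oct 9→Ivanova, Oct 10→Zhao+Bakr, Oct 11→Zhao, Oct 12→Zhao, Oct 13→Lindqvist, Oct 14→Ivanova+Bakr, Oct 15→Ghosh.
Loads: Lindqvist 2/2, Ivanova 3/3, Ghosh 1/1, Zhao 3/3, Bakr 2/2.

11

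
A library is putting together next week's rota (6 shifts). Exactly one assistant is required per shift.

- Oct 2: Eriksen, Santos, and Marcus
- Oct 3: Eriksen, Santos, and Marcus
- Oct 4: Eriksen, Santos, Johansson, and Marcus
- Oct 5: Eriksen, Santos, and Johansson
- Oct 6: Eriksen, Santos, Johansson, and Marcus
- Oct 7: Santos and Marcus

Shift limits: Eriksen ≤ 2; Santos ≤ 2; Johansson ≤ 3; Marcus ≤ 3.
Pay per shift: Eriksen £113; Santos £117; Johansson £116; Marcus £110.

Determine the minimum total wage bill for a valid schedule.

£672

Picking the cheapest available assistant for each shift independently would cost £663, but that ignores the shift limits.
An optimal schedule: Oct 2→Marcus, Oct 3→Marcus, Oct 4→Eriksen, Oct 5→Eriksen, Oct 6→Johansson, Oct 7→Marcus.
Total: 110 + 110 + 113 + 113 + 116 + 110 = £672.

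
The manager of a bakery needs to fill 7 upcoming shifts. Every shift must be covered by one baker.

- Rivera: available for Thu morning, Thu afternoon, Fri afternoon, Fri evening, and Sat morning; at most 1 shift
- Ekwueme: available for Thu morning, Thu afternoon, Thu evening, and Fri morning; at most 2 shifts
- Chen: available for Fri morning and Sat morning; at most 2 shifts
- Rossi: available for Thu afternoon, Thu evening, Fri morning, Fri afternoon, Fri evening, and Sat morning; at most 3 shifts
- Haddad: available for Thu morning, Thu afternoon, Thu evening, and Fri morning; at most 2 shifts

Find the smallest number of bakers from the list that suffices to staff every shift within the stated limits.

3

7 slots to fill and no one can take more than 3, so at least ⌈7/3⌉ = 3 bakers are needed.
Ekwueme, Chen, and Rossi alone can cover everything: Thu morning→Ekwueme, Thu afternoon→Ekwueme, Thu evening→Rossi, Fri morning→Chen, Fri afternoon→Rossi, Fri evening→Rossi, Sat morning→Chen.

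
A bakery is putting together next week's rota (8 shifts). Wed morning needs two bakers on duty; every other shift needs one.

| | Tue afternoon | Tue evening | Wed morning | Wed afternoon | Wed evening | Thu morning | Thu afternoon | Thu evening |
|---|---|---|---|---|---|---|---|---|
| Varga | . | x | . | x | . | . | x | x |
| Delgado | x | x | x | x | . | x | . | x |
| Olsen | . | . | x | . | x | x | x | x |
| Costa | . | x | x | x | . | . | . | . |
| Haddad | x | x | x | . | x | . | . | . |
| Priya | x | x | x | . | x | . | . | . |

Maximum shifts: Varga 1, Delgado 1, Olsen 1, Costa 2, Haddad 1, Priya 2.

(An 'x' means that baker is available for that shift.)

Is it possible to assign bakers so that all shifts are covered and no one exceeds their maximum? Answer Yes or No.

Total capacity is 1+1+1+2+1+2 = 8 but 9 worker-slots are needed — infeasible.

No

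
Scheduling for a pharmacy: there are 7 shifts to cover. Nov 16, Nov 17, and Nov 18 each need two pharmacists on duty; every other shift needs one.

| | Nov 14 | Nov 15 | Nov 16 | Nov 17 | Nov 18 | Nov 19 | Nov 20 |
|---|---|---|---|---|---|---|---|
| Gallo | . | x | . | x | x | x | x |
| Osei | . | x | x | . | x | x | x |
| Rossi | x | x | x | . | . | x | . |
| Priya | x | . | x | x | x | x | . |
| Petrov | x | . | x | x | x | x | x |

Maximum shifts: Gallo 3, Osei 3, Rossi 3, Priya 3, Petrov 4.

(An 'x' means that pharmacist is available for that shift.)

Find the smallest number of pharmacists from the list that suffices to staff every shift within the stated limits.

10 slots to fill and no one can take more than 4, so at least ⌈10/4⌉ = 3 pharmacists are needed.
Gallo, Osei, and Petrov alone can cover everything: Nov 14→Petrov, Nov 15→Gallo, Nov 16→Osei+Petrov, Nov 17→Gallo+Petrov, Nov 18→Gallo+Osei, Nov 19→Osei, Nov 20→Petrov.

3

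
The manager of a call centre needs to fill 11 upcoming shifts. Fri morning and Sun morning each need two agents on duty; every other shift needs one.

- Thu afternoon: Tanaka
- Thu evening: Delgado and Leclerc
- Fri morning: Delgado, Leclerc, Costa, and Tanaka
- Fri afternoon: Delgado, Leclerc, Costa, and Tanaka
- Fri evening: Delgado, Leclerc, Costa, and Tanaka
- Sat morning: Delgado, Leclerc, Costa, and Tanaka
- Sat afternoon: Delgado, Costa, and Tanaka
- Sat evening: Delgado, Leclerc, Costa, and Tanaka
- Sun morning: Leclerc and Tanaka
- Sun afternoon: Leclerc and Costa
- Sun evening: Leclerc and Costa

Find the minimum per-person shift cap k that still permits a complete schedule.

4

With 4 agents and 13 worker-slots to fill, someone must work at least ⌈13/4⌉ = 4 shifts, so k ≥ 4.
k = 4 works: Thu afternoon→Tanaka, Thu evening→Delgado, Fri morning→Costa+Tanaka, Fri afternoon→Delgado, Fri evening→Delgado, Sat morning→Leclerc, Sat afternoon→Delgado, Sat evening→Costa, Sun morning→Leclerc+Tanaka, Sun afternoon→Leclerc, Sun evening→Leclerc.
Loads: Delgado 4, Leclerc 4, Costa 2, Tanaka 3 — all ≤ 4.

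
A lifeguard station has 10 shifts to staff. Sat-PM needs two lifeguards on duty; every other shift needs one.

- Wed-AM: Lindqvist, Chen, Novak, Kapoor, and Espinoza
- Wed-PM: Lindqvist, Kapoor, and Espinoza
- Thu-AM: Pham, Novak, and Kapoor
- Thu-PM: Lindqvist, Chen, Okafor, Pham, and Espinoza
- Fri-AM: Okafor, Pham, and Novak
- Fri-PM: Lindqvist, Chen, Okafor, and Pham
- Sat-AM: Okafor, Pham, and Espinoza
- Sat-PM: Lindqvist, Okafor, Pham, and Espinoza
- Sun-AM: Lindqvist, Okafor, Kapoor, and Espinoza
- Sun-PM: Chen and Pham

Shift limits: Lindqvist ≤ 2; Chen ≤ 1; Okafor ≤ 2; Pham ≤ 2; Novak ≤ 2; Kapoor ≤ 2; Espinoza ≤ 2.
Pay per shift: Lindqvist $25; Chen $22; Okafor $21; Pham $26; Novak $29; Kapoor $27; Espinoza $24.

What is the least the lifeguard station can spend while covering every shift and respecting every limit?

Picking the cheapest available lifeguard for each shift independently would cost $244, but that ignores the shift limits.
An optimal schedule: Wed-AM→Kapoor, Wed-PM→Espinoza, Thu-AM→Pham, Thu-PM→Espinoza, Fri-AM→Okafor, Fri-PM→Lindqvist, Sat-AM→Okafor, Sat-PM→Lindqvist+Pham, Sun-AM→Kapoor, Sun-PM→Chen.
Total: 27 + 24 + 26 + 24 + 21 + 25 + 21 + 25 + 26 + 27 + 22 = $268.

$268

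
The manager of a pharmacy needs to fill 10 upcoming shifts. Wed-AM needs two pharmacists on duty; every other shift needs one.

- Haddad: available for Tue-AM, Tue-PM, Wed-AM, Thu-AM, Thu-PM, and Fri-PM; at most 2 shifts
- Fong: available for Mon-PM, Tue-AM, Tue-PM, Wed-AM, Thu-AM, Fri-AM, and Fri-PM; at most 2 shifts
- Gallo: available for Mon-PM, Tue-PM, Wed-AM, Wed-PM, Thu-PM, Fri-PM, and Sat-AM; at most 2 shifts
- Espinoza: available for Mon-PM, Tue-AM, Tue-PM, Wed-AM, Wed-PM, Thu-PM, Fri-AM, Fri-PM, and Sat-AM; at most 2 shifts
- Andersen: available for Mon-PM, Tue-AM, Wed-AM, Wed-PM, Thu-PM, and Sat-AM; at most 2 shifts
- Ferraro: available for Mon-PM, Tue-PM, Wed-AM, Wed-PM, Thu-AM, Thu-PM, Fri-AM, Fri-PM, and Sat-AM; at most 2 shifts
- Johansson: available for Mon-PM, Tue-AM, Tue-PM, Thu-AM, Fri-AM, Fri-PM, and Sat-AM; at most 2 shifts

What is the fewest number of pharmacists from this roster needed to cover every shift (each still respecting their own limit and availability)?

6

11 slots to fill and no one can take more than 2, so at least ⌈11/2⌉ = 6 pharmacists are needed.
Haddad, Fong, Gallo, Espinoza, Andersen, and Ferraro alone can cover everything: Mon-PM→Fong, Tue-AM→Haddad, Tue-PM→Espinoza, Wed-AM→Andersen+Ferraro, Wed-PM→Gallo, Thu-AM→Haddad, Thu-PM→Espinoza, Fri-AM→Fong, Fri-PM→Ferraro, Sat-AM→Gallo.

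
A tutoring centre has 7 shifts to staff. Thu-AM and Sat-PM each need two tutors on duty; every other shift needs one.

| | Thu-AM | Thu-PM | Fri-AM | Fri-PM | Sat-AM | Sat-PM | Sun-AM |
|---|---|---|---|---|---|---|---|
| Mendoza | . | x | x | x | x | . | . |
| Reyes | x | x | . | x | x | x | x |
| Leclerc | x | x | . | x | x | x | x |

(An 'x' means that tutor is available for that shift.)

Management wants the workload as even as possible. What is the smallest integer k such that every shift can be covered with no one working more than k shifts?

3

With 3 tutors and 9 worker-slots to fill, someone must work at least ⌈9/3⌉ = 3 shifts, so k ≥ 3.
k = 3 works: Thu-AM→Reyes+Leclerc, Thu-PM→Mendoza, Fri-AM→Mendoza, Fri-PM→Mendoza, Sat-AM→Leclerc, Sat-PM→Reyes+Leclerc, Sun-AM→Reyes.
Loads: Mendoza 3, Reyes 3, Leclerc 3 — all ≤ 3.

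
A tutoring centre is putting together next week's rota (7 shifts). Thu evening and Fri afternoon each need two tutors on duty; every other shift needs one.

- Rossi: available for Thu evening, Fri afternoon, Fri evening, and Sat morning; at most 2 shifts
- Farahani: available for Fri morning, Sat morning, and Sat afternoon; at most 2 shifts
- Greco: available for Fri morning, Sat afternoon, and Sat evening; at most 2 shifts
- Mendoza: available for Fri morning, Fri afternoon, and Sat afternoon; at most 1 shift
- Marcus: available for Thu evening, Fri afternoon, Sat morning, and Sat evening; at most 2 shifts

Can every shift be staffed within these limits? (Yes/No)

Thu evening can only be covered by Rossi and Marcus, so that assignment is forced.
Fri evening can only be covered by Rossi, so that assignment is forced.
One valid schedule: Thu evening→Rossi+Marcus, Fri morning→Farahani, Fri afternoon→Mendoza+Marcus, Fri evening→Rossi, Sat morning→Farahani, Sat afternoon→Greco, Sat evening→Greco.
Loads: Rossi 2/2, Farahani 2/2, Greco 2/2, Mendoza 1/1, Marcus 2/2 — all within limits.

Yes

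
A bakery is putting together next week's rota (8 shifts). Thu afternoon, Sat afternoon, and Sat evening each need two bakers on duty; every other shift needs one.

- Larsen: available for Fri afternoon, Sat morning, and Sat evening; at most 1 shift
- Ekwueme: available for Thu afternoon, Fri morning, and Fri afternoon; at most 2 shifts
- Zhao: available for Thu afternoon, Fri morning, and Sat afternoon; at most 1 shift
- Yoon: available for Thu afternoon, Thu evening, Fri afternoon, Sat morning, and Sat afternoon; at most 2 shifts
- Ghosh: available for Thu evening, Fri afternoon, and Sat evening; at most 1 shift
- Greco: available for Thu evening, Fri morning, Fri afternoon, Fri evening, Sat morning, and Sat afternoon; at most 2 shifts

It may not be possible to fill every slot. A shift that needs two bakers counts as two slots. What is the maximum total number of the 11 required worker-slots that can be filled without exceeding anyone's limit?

Total capacity across all bakers is 1+2+1+2+1+2 = 9, and 11 slots are needed, so at most 9 can be filled.
An assignment achieving 9: Thu afternoon→Ekwueme+Zhao, Thu evening→Yoon, Fri morning→Ekwueme, Fri evening→Greco, Sat morning→Yoon, Sat afternoon→Greco, Sat evening→Larsen+Ghosh.
Loads: Larsen 1/1, Ekwueme 2/2, Zhao 1/1, Yoon 2/2, Ghosh 1/1, Greco 2/2.

9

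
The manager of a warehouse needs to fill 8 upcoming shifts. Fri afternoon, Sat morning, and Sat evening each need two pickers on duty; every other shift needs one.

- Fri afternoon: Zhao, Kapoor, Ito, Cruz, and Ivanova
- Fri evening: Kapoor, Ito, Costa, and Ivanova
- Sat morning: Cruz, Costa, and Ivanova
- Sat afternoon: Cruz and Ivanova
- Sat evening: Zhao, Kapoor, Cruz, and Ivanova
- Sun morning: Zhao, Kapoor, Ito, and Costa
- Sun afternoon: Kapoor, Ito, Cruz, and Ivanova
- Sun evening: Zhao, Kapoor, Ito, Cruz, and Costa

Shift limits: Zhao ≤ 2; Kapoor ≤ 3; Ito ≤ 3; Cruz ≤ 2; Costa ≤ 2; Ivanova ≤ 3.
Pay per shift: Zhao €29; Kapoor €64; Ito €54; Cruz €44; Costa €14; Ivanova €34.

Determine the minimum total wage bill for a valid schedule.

€384

Picking the cheapest available picker for each shift independently would cost €284, but that ignores the shift limits.
An optimal schedule: Fri afternoon→Cruz+Ito, Fri evening→Costa, Sat morning→Costa+Ivanova, Sat afternoon→Ivanova, Sat evening→Zhao+Cruz, Sun morning→Zhao, Sun afternoon→Ivanova, Sun evening→Ito.
Total: 44 + 54 + 14 + 14 + 34 + 34 + 29 + 44 + 29 + 34 + 54 = €384.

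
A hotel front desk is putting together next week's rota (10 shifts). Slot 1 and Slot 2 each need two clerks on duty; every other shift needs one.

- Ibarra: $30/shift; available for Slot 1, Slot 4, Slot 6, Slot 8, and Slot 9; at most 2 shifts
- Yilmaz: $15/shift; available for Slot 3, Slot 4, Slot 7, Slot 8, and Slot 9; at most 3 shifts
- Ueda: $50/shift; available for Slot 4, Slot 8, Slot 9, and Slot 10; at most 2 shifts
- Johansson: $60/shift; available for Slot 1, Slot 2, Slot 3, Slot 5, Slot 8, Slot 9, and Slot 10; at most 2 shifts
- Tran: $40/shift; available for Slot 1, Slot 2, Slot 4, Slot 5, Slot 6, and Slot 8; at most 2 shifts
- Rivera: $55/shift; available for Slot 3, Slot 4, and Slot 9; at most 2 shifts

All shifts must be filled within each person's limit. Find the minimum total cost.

Slot 2 can only be covered by Johansson and Tran, so that assignment is forced.
Slot 7 can only be covered by Yilmaz, so that assignment is forced.
Picking the cheapest available clerk for each shift independently would cost $365, but that ignores the shift limits.
An optimal schedule: Slot 1→Ibarra+Tran, Slot 2→Johansson+Tran, Slot 3→Yilmaz, Slot 4→Yilmaz, Slot 5→Johansson, Slot 6→Ibarra, Slot 7→Yilmaz, Slot 8→Ueda, Slot 9→Rivera, Slot 10→Ueda.
Total: 30 + 40 + 60 + 40 + 15 + 15 + 60 + 30 + 15 + 50 + 55 + 50 = $460.

$460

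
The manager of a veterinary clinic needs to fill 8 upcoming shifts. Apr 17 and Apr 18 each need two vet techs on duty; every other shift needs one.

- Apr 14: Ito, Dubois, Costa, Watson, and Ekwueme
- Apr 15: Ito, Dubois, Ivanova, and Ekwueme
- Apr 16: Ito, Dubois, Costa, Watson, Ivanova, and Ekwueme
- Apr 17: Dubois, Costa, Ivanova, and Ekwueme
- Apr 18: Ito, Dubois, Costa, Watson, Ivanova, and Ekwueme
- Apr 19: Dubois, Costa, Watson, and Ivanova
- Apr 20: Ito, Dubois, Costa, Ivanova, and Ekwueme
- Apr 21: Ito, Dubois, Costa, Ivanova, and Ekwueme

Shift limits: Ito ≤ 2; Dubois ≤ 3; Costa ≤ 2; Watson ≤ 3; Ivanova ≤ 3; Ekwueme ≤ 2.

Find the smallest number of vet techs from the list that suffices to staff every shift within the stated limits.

4

10 slots to fill and no one can take more than 3, so at least ⌈10/3⌉ = 4 vet techs are needed.
Ito, Dubois, Costa, and Watson alone can cover everything: Apr 14→Watson, Apr 15→Ito, Apr 16→Watson, Apr 17→Dubois+Costa, Apr 18→Costa+Watson, Apr 19→Dubois, Apr 20→Ito, Apr 21→Dubois.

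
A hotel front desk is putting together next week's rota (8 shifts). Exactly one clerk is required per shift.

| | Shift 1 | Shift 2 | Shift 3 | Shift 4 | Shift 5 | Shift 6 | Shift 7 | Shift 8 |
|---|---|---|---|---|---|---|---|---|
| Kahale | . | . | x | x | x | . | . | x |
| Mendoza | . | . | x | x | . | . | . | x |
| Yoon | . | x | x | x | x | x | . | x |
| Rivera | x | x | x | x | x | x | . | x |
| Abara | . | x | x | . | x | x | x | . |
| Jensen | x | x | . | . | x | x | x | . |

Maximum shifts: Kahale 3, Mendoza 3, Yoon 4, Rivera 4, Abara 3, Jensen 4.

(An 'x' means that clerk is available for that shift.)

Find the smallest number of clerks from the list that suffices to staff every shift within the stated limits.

8 slots to fill and no one can take more than 4, so at least ⌈8/4⌉ = 2 clerks are needed.
Yoon and Jensen alone can cover everything: Shift 1→Jensen, Shift 2→Yoon, Shift 3→Yoon, Shift 4→Yoon, Shift 5→Jensen, Shift 6→Jensen, Shift 7→Jensen, Shift 8→Yoon.

2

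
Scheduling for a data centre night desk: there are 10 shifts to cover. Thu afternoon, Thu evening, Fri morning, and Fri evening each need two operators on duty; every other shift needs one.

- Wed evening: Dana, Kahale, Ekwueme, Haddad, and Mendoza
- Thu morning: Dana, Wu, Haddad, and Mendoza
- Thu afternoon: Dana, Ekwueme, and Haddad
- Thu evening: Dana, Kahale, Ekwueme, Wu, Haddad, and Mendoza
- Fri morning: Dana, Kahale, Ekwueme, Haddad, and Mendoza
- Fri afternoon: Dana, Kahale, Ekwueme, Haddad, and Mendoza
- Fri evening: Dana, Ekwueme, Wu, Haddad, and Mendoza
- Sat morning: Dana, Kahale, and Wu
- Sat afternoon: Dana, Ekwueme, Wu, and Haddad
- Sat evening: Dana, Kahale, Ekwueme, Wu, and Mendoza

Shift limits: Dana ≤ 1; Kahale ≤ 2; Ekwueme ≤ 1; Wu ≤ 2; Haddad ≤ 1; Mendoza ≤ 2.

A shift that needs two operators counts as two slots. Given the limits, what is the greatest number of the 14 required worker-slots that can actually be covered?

9

Total capacity across all operators is 1+2+1+2+1+2 = 9, and 14 slots are needed, so at most 9 can be filled.
An assignment achieving 9: Wed evening→Kahale, Thu morning→Wu, Thu afternoon→Dana+Ekwueme, Fri morning→Haddad+Mendoza, Fri afternoon→Mendoza, Sat morning→Kahale, Sat afternoon→Wu.
Loads: Dana 1/1, Kahale 2/2, Ekwueme 1/1, Wu 2/2, Haddad 1/1, Mendoza 2/2.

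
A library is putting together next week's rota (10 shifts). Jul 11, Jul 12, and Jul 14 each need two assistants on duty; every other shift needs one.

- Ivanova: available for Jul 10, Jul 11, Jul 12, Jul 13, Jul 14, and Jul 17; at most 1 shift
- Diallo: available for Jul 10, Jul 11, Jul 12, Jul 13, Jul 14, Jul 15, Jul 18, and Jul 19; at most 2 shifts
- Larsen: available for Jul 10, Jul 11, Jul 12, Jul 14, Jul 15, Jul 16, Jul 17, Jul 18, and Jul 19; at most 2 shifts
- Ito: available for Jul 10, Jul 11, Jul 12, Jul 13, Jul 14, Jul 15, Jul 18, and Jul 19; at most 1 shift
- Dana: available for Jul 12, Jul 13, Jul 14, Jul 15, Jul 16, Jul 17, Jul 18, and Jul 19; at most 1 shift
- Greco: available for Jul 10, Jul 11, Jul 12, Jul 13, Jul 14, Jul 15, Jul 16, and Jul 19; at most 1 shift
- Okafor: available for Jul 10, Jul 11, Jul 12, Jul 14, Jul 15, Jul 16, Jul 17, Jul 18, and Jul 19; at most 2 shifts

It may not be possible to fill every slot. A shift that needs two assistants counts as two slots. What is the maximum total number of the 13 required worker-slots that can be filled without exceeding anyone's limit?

Total capacity across all assistants is 1+2+2+1+1+1+2 = 10, and 13 slots are needed, so at most 10 can be filled.
An assignment achieving 10: Jul 10→Larsen, Jul 11→Ito+Greco, Jul 12→Okafor, Jul 13→Diallo, Jul 15→Dana, Jul 16→Larsen, Jul 17→Ivanova, Jul 18→Diallo, Jul 19→Okafor.
Loads: Ivanova 1/1, Diallo 2/2, Larsen 2/2, Ito 1/1, Dana 1/1, Greco 1/1, Okafor 2/2.

10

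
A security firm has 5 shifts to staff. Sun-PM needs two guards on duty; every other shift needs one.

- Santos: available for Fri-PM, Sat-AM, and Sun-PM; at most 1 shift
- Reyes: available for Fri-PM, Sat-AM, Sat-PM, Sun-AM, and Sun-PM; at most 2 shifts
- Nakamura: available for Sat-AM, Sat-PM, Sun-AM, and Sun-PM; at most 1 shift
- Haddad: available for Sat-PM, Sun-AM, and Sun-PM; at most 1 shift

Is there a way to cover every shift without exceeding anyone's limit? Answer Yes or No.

Shifts {Fri-PM, Sat-AM, Sat-PM, Sun-AM, Sun-PM} need 6 worker-slots in total, but the guards available for any of those shifts (Santos, Reyes, Nakamura, and Haddad) can supply at most 5 among them. So no valid schedule exists.

No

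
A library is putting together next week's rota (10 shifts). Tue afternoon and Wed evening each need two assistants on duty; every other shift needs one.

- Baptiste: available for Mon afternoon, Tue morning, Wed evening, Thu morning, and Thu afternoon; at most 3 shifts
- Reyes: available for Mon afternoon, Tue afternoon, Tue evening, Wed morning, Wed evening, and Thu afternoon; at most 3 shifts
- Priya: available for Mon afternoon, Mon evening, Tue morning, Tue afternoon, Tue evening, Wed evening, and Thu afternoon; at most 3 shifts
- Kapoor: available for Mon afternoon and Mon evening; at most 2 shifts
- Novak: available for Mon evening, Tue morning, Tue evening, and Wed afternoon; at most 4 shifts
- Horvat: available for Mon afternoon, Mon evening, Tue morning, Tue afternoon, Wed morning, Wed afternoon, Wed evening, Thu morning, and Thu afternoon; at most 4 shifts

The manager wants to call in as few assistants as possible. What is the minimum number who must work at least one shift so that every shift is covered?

12 slots to fill and no one can take more than 4, so at least ⌈12/4⌉ = 3 assistants are needed.
Any 3 assistants together have capacity at most 4+4+3 = 11 < 12 slots, so 3 can never suffice.
Baptiste, Reyes, Priya, and Novak alone can cover everything: Mon afternoon→Baptiste, Mon evening→Priya, Tue morning→Novak, Tue afternoon→Reyes+Priya, Tue evening→Novak, Wed morning→Reyes, Wed afternoon→Novak, Wed evening→Baptiste+Reyes, Thu morning→Baptiste, Thu afternoon→Priya.

4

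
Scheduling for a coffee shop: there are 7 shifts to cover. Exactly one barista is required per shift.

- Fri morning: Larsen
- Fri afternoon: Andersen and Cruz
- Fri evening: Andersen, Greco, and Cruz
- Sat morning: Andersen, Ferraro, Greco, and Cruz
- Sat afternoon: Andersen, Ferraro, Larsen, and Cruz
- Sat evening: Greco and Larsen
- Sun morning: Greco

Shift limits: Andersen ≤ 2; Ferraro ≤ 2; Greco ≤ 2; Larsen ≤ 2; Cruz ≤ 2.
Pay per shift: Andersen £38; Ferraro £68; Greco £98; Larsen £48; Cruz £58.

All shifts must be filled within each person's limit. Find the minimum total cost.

£386

Fri morning can only be covered by Larsen, so that assignment is forced.
Sun morning can only be covered by Greco, so that assignment is forced.
Picking the cheapest available barista for each shift independently would cost £346, but that ignores the shift limits.
An optimal schedule: Fri morning→Larsen, Fri afternoon→Andersen, Fri evening→Andersen, Sat morning→Cruz, Sat afternoon→Cruz, Sat evening→Larsen, Sun morning→Greco.
Total: 48 + 38 + 38 + 58 + 58 + 48 + 98 = £386.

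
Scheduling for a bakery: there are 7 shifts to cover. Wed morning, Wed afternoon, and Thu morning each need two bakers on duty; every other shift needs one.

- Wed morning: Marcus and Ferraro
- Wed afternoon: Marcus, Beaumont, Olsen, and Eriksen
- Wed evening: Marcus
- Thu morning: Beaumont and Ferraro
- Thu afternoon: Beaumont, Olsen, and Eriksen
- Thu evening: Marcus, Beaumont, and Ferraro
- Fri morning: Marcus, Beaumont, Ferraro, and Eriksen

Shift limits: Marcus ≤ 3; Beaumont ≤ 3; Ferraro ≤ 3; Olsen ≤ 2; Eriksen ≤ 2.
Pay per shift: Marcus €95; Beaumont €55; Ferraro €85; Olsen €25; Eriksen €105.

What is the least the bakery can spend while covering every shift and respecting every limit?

Wed morning can only be covered by Marcus and Ferraro, so that assignment is forced.
Wed evening can only be covered by Marcus, so that assignment is forced.
Thu morning can only be covered by Beaumont and Ferraro, so that assignment is forced.
Picking the cheapest available baker for each shift independently would cost €630, but that ignores the shift limits.
An optimal schedule: Wed morning→Ferraro+Marcus, Wed afternoon→Olsen+Beaumont, Wed evening→Marcus, Thu morning→Beaumont+Ferraro, Thu afternoon→Olsen, Thu evening→Beaumont, Fri morning→Ferraro.
Total: 85 + 95 + 25 + 55 + 95 + 55 + 85 + 25 + 55 + 85 = €660.

€660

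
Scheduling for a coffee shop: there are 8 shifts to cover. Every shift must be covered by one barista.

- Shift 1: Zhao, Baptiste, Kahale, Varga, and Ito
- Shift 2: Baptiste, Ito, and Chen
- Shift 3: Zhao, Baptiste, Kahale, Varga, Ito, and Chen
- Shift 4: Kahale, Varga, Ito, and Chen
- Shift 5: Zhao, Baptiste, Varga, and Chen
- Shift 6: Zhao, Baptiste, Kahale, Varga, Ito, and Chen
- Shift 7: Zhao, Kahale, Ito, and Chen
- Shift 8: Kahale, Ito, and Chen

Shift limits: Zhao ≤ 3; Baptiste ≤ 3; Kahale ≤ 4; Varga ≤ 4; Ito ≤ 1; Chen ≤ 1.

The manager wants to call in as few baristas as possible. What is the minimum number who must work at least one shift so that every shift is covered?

3

8 slots to fill and no one can take more than 4, so at least ⌈8/4⌉ = 2 baristas are needed.
No set of 2 baristas can cover every shift (each such set leaves at least one shift with no one available or exceeds a cap).
Zhao, Baptiste, and Kahale alone can cover everything: Shift 1→Zhao, Shift 2→Baptiste, Shift 3→Baptiste, Shift 4→Kahale, Shift 5→Zhao, Shift 6→Baptiste, Shift 7→Zhao, Shift 8→Kahale.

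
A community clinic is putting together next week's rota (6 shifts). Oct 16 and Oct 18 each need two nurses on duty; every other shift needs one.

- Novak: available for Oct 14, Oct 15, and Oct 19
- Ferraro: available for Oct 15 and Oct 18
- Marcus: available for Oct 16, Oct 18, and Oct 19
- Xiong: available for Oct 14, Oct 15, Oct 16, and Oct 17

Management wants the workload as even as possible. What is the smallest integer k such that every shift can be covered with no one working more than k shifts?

With 4 nurses and 8 worker-slots to fill, someone must work at least ⌈8/4⌉ = 2 shifts, so k ≥ 2.
k = 2 works: Oct 14→Novak, Oct 15→Ferraro, Oct 16→Marcus+Xiong, Oct 17→Xiong, Oct 18→Ferraro+Marcus, Oct 19→Novak.
Loads: Novak 2, Ferraro 2, Marcus 2, Xiong 2 — all ≤ 2.

2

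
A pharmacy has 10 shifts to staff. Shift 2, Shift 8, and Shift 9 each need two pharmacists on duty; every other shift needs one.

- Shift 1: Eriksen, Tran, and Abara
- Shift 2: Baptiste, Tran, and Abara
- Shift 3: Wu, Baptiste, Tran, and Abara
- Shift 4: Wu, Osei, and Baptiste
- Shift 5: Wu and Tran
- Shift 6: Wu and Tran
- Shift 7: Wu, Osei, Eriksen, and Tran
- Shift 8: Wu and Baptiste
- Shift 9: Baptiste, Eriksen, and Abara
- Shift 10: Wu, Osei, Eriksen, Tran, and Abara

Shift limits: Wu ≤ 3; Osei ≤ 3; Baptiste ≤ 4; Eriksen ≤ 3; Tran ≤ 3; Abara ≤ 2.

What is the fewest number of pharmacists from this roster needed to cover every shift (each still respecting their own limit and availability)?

4

13 slots to fill and no one can take more than 4, so at least ⌈13/4⌉ = 4 pharmacists are needed.
Wu, Baptiste, Eriksen, and Tran alone can cover everything: Shift 1→Eriksen, Shift 2→Baptiste+Tran, Shift 3→Baptiste, Shift 4→Wu, Shift 5→Wu, Shift 6→Tran, Shift 7→Eriksen, Shift 8→Wu+Baptiste, Shift 9→Baptiste+Eriksen, Shift 10→Tran.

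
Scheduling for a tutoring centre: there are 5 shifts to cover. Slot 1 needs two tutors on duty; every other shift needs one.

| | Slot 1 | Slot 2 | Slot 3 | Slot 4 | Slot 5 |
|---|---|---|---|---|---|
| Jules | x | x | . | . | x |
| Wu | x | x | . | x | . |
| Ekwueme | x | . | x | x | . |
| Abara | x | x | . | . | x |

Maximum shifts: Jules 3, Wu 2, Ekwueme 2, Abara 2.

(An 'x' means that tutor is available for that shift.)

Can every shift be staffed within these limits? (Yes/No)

Yes

Slot 3 can only be covered by Ekwueme, so that assignment is forced.
One valid schedule: Slot 1→Jules+Wu, Slot 2→Jules, Slot 3→Ekwueme, Slot 4→Wu, Slot 5→Jules.
Loads: Jules 3/3, Wu 2/2, Ekwueme 1/2, Abara 0/2 — all within limits.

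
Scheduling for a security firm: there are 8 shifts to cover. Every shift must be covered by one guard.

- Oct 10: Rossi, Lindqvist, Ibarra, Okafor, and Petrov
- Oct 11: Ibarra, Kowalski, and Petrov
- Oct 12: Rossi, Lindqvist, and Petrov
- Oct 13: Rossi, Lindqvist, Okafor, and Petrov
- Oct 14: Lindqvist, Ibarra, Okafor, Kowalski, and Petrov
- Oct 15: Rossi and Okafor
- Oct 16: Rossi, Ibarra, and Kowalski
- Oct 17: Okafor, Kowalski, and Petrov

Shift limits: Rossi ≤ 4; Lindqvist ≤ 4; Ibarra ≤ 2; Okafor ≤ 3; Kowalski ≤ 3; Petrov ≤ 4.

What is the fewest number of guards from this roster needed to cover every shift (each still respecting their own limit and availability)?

8 slots to fill and no one can take more than 4, so at least ⌈8/4⌉ = 2 guards are needed.
Rossi and Petrov alone can cover everything: Oct 10→Rossi, Oct 11→Petrov, Oct 12→Rossi, Oct 13→Petrov, Oct 14→Petrov, Oct 15→Rossi, Oct 16→Rossi, Oct 17→Petrov.

2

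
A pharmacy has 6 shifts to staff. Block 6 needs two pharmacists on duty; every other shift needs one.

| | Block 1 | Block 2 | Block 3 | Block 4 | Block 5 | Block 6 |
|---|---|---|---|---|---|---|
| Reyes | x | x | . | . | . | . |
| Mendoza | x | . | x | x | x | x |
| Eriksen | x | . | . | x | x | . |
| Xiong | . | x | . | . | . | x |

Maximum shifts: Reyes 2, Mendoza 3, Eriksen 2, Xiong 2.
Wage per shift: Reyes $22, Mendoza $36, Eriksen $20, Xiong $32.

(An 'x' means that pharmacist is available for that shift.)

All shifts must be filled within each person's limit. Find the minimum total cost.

$188

Block 3 can only be covered by Mendoza, so that assignment is forced.
Block 6 can only be covered by Mendoza and Xiong, so that assignment is forced.
Picking the cheapest available pharmacist for each shift independently would cost $186, but that ignores the shift limits.
An optimal schedule: Block 1→Reyes, Block 2→Reyes, Block 3→Mendoza, Block 4→Eriksen, Block 5→Eriksen, Block 6→Xiong+Mendoza.
Total: 22 + 22 + 36 + 20 + 20 + 32 + 36 = $188.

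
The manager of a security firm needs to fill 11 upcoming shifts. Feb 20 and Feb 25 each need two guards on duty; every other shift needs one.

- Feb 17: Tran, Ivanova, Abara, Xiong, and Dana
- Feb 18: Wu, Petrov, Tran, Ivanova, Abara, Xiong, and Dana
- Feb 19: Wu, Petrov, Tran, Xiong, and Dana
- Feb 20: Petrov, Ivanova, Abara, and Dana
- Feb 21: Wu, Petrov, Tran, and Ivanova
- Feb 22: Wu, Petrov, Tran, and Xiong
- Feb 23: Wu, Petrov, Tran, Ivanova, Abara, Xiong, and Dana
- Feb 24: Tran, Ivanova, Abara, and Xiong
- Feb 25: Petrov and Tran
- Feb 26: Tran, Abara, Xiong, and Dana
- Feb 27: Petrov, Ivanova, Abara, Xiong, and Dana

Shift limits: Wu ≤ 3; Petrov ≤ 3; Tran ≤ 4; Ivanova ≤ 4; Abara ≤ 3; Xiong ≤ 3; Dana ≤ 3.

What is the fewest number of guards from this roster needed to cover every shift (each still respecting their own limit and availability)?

13 slots to fill and no one can take more than 4, so at least ⌈13/4⌉ = 4 guards are needed.
Wu, Petrov, Tran, and Ivanova alone can cover everything: Feb 17→Tran, Feb 18→Wu, Feb 19→Wu, Feb 20→Petrov+Ivanova, Feb 21→Ivanova, Feb 22→Wu, Feb 23→Ivanova, Feb 24→Tran, Feb 25→Petrov+Tran, Feb 26→Tran, Feb 27→Petrov.

4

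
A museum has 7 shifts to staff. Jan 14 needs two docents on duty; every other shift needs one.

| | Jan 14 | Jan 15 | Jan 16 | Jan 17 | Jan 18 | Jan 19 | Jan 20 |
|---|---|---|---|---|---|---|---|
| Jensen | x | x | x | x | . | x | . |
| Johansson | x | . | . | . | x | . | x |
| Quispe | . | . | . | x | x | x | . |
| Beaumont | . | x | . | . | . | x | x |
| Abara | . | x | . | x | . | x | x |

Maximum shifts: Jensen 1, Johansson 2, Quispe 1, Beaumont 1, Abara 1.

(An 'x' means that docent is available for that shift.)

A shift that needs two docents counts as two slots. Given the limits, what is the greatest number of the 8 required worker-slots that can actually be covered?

Total capacity across all docents is 1+2+1+1+1 = 6, and 8 slots are needed, so at most 6 can be filled.
An assignment achieving 6: Jan 14→Johansson, Jan 15→Beaumont, Jan 16→Jensen, Jan 17→Quispe, Jan 18→Johansson, Jan 20→Abara.
Loads: Jensen 1/1, Johansson 2/2, Quispe 1/1, Beaumont 1/1, Abara 1/1.

6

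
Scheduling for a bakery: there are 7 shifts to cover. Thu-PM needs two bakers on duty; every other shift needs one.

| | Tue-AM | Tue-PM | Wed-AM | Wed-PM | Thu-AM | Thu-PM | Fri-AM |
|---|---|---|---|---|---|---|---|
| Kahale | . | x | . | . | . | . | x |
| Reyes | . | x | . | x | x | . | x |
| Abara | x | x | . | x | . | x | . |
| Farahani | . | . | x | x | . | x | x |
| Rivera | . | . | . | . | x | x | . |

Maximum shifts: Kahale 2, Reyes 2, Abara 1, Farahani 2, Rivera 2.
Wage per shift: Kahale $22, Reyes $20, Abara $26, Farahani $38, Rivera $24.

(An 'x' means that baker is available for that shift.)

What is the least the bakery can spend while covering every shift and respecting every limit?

Tue-AM can only be covered by Abara, so that assignment is forced.
Wed-AM can only be covered by Farahani, so that assignment is forced.
Picking the cheapest available baker for each shift independently would cost $194, but that ignores the shift limits.
An optimal schedule: Tue-AM→Abara, Tue-PM→Kahale, Wed-AM→Farahani, Wed-PM→Reyes, Thu-AM→Reyes, Thu-PM→Farahani+Rivera, Fri-AM→Kahale.
Total: 26 + 22 + 38 + 20 + 20 + 38 + 24 + 22 = $210.

$210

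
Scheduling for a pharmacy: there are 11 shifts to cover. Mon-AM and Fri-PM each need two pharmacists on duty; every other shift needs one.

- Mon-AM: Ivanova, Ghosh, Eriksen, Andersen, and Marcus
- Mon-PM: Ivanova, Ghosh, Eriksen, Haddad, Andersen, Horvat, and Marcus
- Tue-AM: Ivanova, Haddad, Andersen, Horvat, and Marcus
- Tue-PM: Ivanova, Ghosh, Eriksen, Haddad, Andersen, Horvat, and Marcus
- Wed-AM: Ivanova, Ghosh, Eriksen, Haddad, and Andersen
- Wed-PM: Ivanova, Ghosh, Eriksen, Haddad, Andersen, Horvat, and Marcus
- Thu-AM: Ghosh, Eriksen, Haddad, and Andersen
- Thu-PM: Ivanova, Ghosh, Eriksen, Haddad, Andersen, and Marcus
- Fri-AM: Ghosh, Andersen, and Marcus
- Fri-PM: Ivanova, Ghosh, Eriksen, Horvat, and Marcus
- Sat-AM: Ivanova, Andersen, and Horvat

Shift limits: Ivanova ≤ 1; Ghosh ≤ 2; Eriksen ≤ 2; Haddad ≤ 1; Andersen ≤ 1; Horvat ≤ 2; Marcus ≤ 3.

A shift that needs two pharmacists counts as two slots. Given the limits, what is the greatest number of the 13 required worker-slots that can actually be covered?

12

Total capacity across all pharmacists is 1+2+2+1+1+2+3 = 12, and 13 slots are needed, so at most 12 can be filled.
An assignment achieving 12: Mon-AM→Eriksen+Andersen, Mon-PM→Horvat, Tue-AM→Haddad, Tue-PM→Marcus, Wed-AM→Eriksen, Thu-AM→Ghosh, Thu-PM→Marcus, Fri-AM→Ghosh, Fri-PM→Horvat+Marcus, Sat-AM→Ivanova.
Loads: Ivanova 1/1, Ghosh 2/2, Eriksen 2/2, Haddad 1/1, Andersen 1/1, Horvat 2/2, Marcus 3/3.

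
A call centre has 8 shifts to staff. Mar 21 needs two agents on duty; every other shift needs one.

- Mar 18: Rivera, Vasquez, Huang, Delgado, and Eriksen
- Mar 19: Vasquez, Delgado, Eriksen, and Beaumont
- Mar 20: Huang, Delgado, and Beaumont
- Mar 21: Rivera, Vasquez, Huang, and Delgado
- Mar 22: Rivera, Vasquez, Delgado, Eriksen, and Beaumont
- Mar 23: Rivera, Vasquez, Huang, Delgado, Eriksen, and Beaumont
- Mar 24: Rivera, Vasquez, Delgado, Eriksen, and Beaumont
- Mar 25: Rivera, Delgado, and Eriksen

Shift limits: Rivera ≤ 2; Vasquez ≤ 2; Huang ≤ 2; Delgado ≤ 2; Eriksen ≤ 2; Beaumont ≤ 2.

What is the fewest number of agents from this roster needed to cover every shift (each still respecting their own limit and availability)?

5

9 slots to fill and no one can take more than 2, so at least ⌈9/2⌉ = 5 agents are needed.
Rivera, Vasquez, Huang, Delgado, and Eriksen alone can cover everything: Mar 18→Delgado, Mar 19→Vasquez, Mar 20→Huang, Mar 21→Huang+Delgado, Mar 22→Rivera, Mar 23→Eriksen, Mar 24→Vasquez, Mar 25→Rivera.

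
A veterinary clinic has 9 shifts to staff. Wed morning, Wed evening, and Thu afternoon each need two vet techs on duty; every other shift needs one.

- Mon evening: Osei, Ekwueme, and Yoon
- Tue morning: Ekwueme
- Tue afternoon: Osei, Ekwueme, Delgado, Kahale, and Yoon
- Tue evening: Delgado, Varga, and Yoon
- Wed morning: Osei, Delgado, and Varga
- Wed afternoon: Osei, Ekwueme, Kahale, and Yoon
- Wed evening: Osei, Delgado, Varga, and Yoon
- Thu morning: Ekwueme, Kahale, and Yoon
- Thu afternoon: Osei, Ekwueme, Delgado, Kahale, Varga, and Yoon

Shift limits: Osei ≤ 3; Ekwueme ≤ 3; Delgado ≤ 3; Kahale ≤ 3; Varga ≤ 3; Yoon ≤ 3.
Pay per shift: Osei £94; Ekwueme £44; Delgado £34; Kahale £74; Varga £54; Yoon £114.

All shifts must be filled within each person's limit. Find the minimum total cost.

Tue morning can only be covered by Ekwueme, so that assignment is forced.
Picking the cheapest available vet tech for each shift independently would cost £498, but that ignores the shift limits.
An optimal schedule: Mon evening→Ekwueme, Tue morning→Ekwueme, Tue afternoon→Kahale, Tue evening→Delgado, Wed morning→Delgado+Varga, Wed afternoon→Kahale, Wed evening→Delgado+Varga, Thu morning→Ekwueme, Thu afternoon→Varga+Kahale.
Total: 44 + 44 + 74 + 34 + 34 + 54 + 74 + 34 + 54 + 44 + 54 + 74 = £618.

£618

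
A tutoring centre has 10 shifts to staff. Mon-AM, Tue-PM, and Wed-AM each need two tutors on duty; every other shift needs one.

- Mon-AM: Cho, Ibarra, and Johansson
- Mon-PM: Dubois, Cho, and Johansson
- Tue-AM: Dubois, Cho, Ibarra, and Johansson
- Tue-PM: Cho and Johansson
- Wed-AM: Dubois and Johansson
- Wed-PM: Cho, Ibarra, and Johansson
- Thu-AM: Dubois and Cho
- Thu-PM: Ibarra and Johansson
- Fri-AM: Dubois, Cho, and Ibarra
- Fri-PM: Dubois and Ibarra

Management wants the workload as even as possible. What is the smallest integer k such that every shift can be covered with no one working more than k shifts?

4

With 4 tutors and 13 worker-slots to fill, someone must work at least ⌈13/4⌉ = 4 shifts, so k ≥ 4.
k = 4 works: Mon-AM→Cho+Ibarra, Mon-PM→Dubois, Tue-AM→Ibarra, Tue-PM→Cho+Johansson, Wed-AM→Dubois+Johansson, Wed-PM→Cho, Thu-AM→Dubois, Thu-PM→Ibarra, Fri-AM→Cho, Fri-PM→Dubois.
Loads: Dubois 4, Cho 4, Ibarra 3, Johansson 2 — all ≤ 4.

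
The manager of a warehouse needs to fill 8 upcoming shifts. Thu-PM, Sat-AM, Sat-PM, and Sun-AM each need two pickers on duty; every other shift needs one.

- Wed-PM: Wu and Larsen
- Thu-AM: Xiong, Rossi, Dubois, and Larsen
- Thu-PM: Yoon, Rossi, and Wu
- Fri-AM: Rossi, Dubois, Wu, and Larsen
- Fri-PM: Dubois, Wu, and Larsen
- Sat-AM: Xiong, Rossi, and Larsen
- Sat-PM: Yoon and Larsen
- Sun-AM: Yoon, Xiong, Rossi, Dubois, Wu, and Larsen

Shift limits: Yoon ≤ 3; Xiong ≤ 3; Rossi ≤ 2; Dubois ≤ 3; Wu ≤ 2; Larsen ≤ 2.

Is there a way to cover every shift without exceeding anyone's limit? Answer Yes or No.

Sat-PM can only be covered by Yoon and Larsen, so that assignment is forced.
One valid schedule: Wed-PM→Wu, Thu-AM→Xiong, Thu-PM→Yoon+Rossi, Fri-AM→Dubois, Fri-PM→Dubois, Sat-AM→Xiong+Rossi, Sat-PM→Yoon+Larsen, Sun-AM→Yoon+Xiong.
Loads: Yoon 3/3, Xiong 3/3, Rossi 2/2, Dubois 2/3, Wu 1/2, Larsen 1/2 — all within limits.

Yes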